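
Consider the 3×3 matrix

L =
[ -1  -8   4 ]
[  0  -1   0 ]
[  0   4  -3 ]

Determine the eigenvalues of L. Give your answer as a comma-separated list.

-3, -1, -1

The characteristic polynomial is p(lambda) = det(lambda·I - L).
Expanding along the first row, p(lambda) = lambda^3 + 5·lambda^2 + 7·lambda + 3.
Since p(-1) = 0, lambda = -1 is a root.
Factor out (lambda + 1): p(lambda) = (lambda + 1)·(lambda^2 + 4·lambda + 3).
The quadratic factors as (lambda + 3)·(lambda + 1).
Eigenvalues: -3, -1, -1.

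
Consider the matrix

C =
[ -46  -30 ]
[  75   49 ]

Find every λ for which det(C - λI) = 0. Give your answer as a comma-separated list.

-1, 4

det(C - μI) = (-46 - μ)(49 - μ) - (-30)·(75) = μ^2 - 3μ - 4.
This factors as (μ + 1)·(μ - 4) = 0.
Eigenvalues: -1, 4.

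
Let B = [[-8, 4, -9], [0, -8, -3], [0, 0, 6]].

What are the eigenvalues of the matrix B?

-8, -8, 6

B is upper triangular, so its eigenvalues are the diagonal entries.
Diagonal: -8, -8, 6.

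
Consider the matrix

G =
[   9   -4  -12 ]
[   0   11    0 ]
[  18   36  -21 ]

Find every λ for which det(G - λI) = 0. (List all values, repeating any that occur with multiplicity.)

-9, -3, 11

Compute the characteristic polynomial p(s) = det(sI - G).
Expanding along the first row, p(s) = s^3 + s^2 - 105s - 297.
Rational-root test: s = -9 gives p(-9) = 0.
Dividing by (s + 9) leaves s^2 - 8s - 33.
The quadratic factors as (s + 3)·(s - 11).
Eigenvalues: -9, -3, 11.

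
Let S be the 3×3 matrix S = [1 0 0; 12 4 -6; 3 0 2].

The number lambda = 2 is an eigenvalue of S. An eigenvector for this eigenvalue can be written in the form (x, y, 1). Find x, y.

0, 3

We need (S - 2I)v = 0.
S - 2I = [[-1, 0, 0], [12, 2, -6], [3, 0, 0]].
Row 1: (-1)·x + (0)·y + (0)·1 = 0
Row 2: (12)·x + (2)·y + (-6)·1 = 0
Row 3: (3)·x + (0)·y + (0)·1 = 0
Solving gives x = 0, y = 3.
Check: S·(0, 3, 1) = (0, 6, 2) = 2·(0, 3, 1).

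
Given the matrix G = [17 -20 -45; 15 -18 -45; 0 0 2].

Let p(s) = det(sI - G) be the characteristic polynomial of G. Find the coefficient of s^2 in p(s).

The coefficient of s^2 of det(sI - G) is −trace(G).
trace(G) = (17) + (-18) + (2) = 1, so the coefficient is -1.

-1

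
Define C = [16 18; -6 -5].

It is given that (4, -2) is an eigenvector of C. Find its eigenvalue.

7

Compute Cv: C·(4, -2) = (28, -14).
Since Cv = λv, compare component 1: 28 = λ·4, so λ = 7.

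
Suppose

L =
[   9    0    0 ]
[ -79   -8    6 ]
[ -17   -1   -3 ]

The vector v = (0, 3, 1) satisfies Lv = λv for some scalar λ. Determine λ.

-6

Compute Lv: L·(0, 3, 1) = (0, -18, -6).
Since Lv = λv, compare component 2: -18 = λ·3, so λ = -6.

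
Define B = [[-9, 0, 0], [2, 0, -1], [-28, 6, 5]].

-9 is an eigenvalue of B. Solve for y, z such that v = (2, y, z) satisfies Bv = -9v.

We need (B + 9I)v = 0.
B + 9I = [[0, 0, 0], [2, 9, -1], [-28, 6, 14]].
Row 1: (0)·2 + (0)·y + (0)·z = 0
Row 2: (2)·2 + (9)·y + (-1)·z = 0
Row 3: (-28)·2 + (6)·y + (14)·z = 0
Solving gives y = 0, z = 4.
Check: B·(2, 0, 4) = (-18, 0, -36) = -9·(2, 0, 4).

0, 4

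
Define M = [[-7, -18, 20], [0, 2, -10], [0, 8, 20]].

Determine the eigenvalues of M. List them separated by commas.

-7, 10, 12

Set up det(lambda·I - M) = 0.
Cofactor expansion gives p(lambda) = lambda^3 - 15·lambda^2 - 34·lambda + 840.
Since p(10) = 0, lambda = 10 is a root.
Factor out (lambda - 10): p(lambda) = (lambda - 10)·(lambda^2 - 5·lambda - 84).
The quadratic factors as (lambda + 7)·(lambda - 12).
Eigenvalues: -7, 10, 12.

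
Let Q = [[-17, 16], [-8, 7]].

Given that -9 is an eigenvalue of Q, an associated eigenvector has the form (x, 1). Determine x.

We need (Q + 9I)v = 0.
Q + 9I = [[-8, 16], [-8, 16]].
Row 1: (-8)·x + (16)·1 = 0
Row 2: (-8)·x + (16)·1 = 0
Solving gives x = 2.
Check: Q·(2, 1) = (-18, -9) = -9·(2, 1).

2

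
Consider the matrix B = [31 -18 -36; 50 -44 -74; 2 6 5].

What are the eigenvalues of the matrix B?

-7, -5, 4

The characteristic polynomial is p(r) = det(rI - B).
Cofactor expansion gives p(r) = r^3 + 8r^2 - 13r - 140.
Since p(4) = 0, r = 4 is a root.
Factor out (r - 4): p(r) = (r - 4)·(r^2 + 12r + 35).
The quadratic factors as (r + 7)·(r + 5).
Eigenvalues: -7, -5, 4.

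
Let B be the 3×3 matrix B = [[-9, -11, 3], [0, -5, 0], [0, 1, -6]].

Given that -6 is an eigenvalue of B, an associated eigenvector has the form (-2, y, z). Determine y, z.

We need (B + 6I)v = 0.
B + 6I = [[-3, -11, 3], [0, 1, 0], [0, 1, 0]].
Row 1: (-3)·-2 + (-11)·y + (3)·z = 0
Row 2: (0)·-2 + (1)·y + (0)·z = 0
Row 3: (0)·-2 + (1)·y + (0)·z = 0
Solving gives y = 0, z = -2.
Check: B·(-2, 0, -2) = (12, 0, 12) = -6·(-2, 0, -2).

0, -2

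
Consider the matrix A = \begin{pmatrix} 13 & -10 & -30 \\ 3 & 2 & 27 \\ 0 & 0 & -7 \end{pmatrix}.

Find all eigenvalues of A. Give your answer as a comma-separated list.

Compute the characteristic polynomial p(μ) = det(μI - A).
Cofactor expansion gives p(μ) = μ^3 - 8μ^2 - 49μ + 392.
Since p(7) = 0, μ = 7 is a root.
Factor out (μ - 7): p(μ) = (μ - 7)·(μ^2 - μ - 56).
The quadratic factors as (μ + 7)·(μ - 8).
Eigenvalues: -7, 7, 8.

-7, 7, 8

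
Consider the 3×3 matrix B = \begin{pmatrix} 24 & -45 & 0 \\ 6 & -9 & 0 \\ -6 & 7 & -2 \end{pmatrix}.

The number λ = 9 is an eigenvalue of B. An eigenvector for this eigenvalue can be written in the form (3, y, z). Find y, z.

We need (B - 9I)v = 0.
B - 9I = [[15, -45, 0], [6, -18, 0], [-6, 7, -11]].
Row 1: (15)·3 + (-45)·y + (0)·z = 0
Row 2: (6)·3 + (-18)·y + (0)·z = 0
Row 3: (-6)·3 + (7)·y + (-11)·z = 0
Solving gives y = 1, z = -1.
Check: B·(3, 1, -1) = (27, 9, -9) = 9·(3, 1, -1).

1, -1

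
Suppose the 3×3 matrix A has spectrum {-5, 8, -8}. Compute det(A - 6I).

If A has eigenvalues -5, 8, -8, then A - 6I has eigenvalues -11, 2, -14.
det(A - 6I) = (-11) · (2) · (-14) = 308.

308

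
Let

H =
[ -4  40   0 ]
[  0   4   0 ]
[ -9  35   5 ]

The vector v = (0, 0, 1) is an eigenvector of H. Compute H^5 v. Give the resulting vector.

(0, 0, 3125)

First find the eigenvalue: Hv = (0, 0, 5) = 5·(0, 0, 1), so λ = 5.
Then H^5 v = λ^5·v = 5^5·(0, 0, 1) = 3125·(0, 0, 1) = (0, 0, 3125).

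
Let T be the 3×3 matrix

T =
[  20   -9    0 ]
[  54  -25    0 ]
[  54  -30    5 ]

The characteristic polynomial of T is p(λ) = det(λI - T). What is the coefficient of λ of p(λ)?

p(λ) = λ^3 - 39λ + 70.
The coefficient of λ is -39.

-39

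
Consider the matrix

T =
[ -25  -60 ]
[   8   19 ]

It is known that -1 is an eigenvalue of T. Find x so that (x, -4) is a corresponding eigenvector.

10

We need (T + 1I)v = 0.
T + 1I = [[-24, -60], [8, 20]].
Row 1: (-24)·x + (-60)·-4 = 0
Row 2: (8)·x + (20)·-4 = 0
Solving gives x = 10.
Check: T·(10, -4) = (-10, 4) = -1·(10, -4).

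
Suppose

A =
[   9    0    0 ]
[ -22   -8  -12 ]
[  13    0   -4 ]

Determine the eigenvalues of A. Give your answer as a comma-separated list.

Compute the characteristic polynomial p(λ) = det(λI - A).
Expanding along the first row, p(λ) = λ^3 + 3λ^2 - 76λ - 288.
Try λ = -4: p(-4) = 0, so -4 is a root.
Dividing by (λ + 4) leaves λ^2 - λ - 72.
The quadratic factors as (λ + 8)·(λ - 9).
Eigenvalues: -8, -4, 9.

-8, -4, 9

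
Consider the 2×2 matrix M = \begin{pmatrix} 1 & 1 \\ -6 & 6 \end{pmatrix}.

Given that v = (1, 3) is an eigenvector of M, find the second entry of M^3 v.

First find the eigenvalue: Mv = (4, 12) = 4·(1, 3), so λ = 4.
Then M^3 v = λ^3·v = 4^3·(1, 3) = 64·(1, 3) = (64, 192).

192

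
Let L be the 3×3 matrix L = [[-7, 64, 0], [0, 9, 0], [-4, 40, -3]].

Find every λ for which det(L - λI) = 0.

-7, -3, 9

Compute the characteristic polynomial p(t) = det(tI - L).
Cofactor expansion gives p(t) = t^3 + t^2 - 69t - 189.
Rational-root test: t = -3 gives p(-3) = 0.
Dividing by (t + 3) leaves t^2 - 2t - 63.
The quadratic factors as (t + 7)·(t - 9).
Eigenvalues: -7, -3, 9.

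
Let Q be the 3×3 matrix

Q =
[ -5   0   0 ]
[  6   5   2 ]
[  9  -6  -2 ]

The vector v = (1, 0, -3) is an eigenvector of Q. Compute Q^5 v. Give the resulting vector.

(-3125, 0, 9375)

First find the eigenvalue: Qv = (-5, 0, 15) = -5·(1, 0, -3), so λ = -5.
Then Q^5 v = λ^5·v = (-5)^5·(1, 0, -3) = -3125·(1, 0, -3) = (-3125, 0, 9375).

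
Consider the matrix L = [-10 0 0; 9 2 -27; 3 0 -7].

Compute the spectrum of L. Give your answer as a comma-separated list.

-10, -7, 2

Set up det(λI - L) = 0.
Expanding along the first row, p(λ) = λ^3 + 15λ^2 + 36λ - 140.
Try λ = -7: p(-7) = 0, so -7 is a root.
Factor out (λ + 7): p(λ) = (λ + 7)·(λ^2 + 8λ - 20).
The quadratic factors as (λ + 10)·(λ - 2).
Eigenvalues: -10, -7, 2.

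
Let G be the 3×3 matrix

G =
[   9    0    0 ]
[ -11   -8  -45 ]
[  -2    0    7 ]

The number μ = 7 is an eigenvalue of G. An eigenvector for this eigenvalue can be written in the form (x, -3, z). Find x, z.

We need (G - 7I)v = 0.
G - 7I = [[2, 0, 0], [-11, -15, -45], [-2, 0, 0]].
Row 1: (2)·x + (0)·-3 + (0)·z = 0
Row 2: (-11)·x + (-15)·-3 + (-45)·z = 0
Row 3: (-2)·x + (0)·-3 + (0)·z = 0
Solving gives x = 0, z = 1.
Check: G·(0, -3, 1) = (0, -21, 7) = 7·(0, -3, 1).

0, 1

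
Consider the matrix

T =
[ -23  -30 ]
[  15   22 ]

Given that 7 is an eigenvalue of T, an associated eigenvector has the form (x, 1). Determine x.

We need (T - 7I)v = 0.
T - 7I = [[-30, -30], [15, 15]].
Row 1: (-30)·x + (-30)·1 = 0
Row 2: (15)·x + (15)·1 = 0
Solving gives x = -1.
Check: T·(-1, 1) = (-7, 7) = 7·(-1, 1).

-1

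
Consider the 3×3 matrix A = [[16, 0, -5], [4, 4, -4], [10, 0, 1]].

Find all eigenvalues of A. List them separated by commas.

Set up det(lambda·I - A) = 0.
Expanding along the first row, p(lambda) = lambda^3 - 21·lambda^2 + 134·lambda - 264.
Since p(4) = 0, lambda = 4 is a root.
Factor out (lambda - 4): p(lambda) = (lambda - 4)·(lambda^2 - 17·lambda + 66).
The quadratic factors as (lambda - 6)·(lambda - 11).
Eigenvalues: 4, 6, 11.

4, 6, 11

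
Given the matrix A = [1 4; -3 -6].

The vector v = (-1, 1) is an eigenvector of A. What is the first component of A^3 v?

First find the eigenvalue: Av = (3, -3) = -3·(-1, 1), so λ = -3.
Then A^3 v = λ^3·v = (-3)^3·(-1, 1) = -27·(-1, 1) = (27, -27).

27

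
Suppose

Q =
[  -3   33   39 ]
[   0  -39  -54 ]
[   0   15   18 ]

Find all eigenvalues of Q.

-12, -9, -3

The characteristic polynomial is p(r) = det(rI - Q).
Cofactor expansion gives p(r) = r^3 + 24r^2 + 171r + 324.
Rational-root test: r = -9 gives p(-9) = 0.
Factor out (r + 9): p(r) = (r + 9)·(r^2 + 15r + 36).
The quadratic factors as (r + 12)·(r + 3).
Eigenvalues: -12, -9, -3.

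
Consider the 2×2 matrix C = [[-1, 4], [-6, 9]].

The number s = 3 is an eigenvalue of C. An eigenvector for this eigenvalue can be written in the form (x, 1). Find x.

1

We need (C - 3I)v = 0.
C - 3I = [[-4, 4], [-6, 6]].
Row 1: (-4)·x + (4)·1 = 0
Row 2: (-6)·x + (6)·1 = 0
Solving gives x = 1.
Check: C·(1, 1) = (3, 3) = 3·(1, 1).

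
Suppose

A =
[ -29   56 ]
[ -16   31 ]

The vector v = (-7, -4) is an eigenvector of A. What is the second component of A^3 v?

-108

First find the eigenvalue: Av = (-21, -12) = 3·(-7, -4), so λ = 3.
Then A^3 v = λ^3·v = 3^3·(-7, -4) = 27·(-7, -4) = (-189, -108).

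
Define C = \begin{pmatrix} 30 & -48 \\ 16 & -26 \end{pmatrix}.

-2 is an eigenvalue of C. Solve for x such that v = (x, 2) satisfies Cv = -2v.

We need (C + 2I)v = 0.
C + 2I = [[32, -48], [16, -24]].
Row 1: (32)·x + (-48)·2 = 0
Row 2: (16)·x + (-24)·2 = 0
Solving gives x = 3.
Check: C·(3, 2) = (-6, -4) = -2·(3, 2).

3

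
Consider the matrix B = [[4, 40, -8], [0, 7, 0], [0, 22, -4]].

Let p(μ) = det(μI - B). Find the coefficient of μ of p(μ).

-16

p(μ) = μ^3 - 7μ^2 - 16μ + 112.
The coefficient of μ is -16.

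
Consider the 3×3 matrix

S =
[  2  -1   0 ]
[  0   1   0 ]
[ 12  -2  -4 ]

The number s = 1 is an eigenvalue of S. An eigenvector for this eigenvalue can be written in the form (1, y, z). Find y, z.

1, 2

We need (S - 1I)v = 0.
S - 1I = [[1, -1, 0], [0, 0, 0], [12, -2, -5]].
Row 1: (1)·1 + (-1)·y + (0)·z = 0
Row 2: (0)·1 + (0)·y + (0)·z = 0
Row 3: (12)·1 + (-2)·y + (-5)·z = 0
Solving gives y = 1, z = 2.
Check: S·(1, 1, 2) = (1, 1, 2) = 1·(1, 1, 2).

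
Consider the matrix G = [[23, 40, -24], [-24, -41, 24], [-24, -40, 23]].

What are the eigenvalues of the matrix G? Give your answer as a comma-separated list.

Set up det(sI - G) = 0.
Expanding the 3×3 determinant: p(s) = s^3 - 5s^2 - 13s - 7.
Try s = -1: p(-1) = 0, so -1 is a root.
Dividing by (s + 1) leaves s^2 - 6s - 7.
The quadratic factors as (s + 1)·(s - 7).
Eigenvalues: -1, -1, 7.

-1, -1, 7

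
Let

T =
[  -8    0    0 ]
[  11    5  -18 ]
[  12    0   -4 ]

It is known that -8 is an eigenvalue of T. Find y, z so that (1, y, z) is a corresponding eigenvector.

We need (T + 8I)v = 0.
T + 8I = [[0, 0, 0], [11, 13, -18], [12, 0, 4]].
Row 1: (0)·1 + (0)·y + (0)·z = 0
Row 2: (11)·1 + (13)·y + (-18)·z = 0
Row 3: (12)·1 + (0)·y + (4)·z = 0
Solving gives y = -5, z = -3.
Check: T·(1, -5, -3) = (-8, 40, 24) = -8·(1, -5, -3).

-5, -3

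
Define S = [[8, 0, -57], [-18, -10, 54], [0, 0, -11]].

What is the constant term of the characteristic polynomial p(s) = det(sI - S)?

-880

p(0) = det(0·I − S) = det(−S) = (−1)^3·det(S).
det(S) = 880, so p(0) = -880.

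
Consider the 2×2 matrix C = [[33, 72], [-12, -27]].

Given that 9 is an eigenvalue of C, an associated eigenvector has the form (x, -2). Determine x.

6

We need (C - 9I)v = 0.
C - 9I = [[24, 72], [-12, -36]].
Row 1: (24)·x + (72)·-2 = 0
Row 2: (-12)·x + (-36)·-2 = 0
Solving gives x = 6.
Check: C·(6, -2) = (54, -18) = 9·(6, -2).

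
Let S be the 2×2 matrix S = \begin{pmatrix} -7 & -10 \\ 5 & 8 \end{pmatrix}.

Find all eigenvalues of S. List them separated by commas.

-2, 3

det(S - tI) = (-7 - t)(8 - t) - (-10)·(5) = t^2 - t - 6.
This factors as (t + 2)·(t - 3) = 0.
Eigenvalues: -2, 3.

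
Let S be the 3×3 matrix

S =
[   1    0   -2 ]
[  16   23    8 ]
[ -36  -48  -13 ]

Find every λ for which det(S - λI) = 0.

Set up det(lambda·I - S) = 0.
Cofactor expansion gives p(lambda) = lambda^3 - 11·lambda^2 + 23·lambda + 35.
Try lambda = 5: p(5) = 0, so 5 is a root.
Dividing by (lambda - 5) leaves lambda^2 - 6·lambda - 7.
The quadratic factors as (lambda + 1)·(lambda - 7).
Eigenvalues: -1, 5, 7.

-1, 5, 7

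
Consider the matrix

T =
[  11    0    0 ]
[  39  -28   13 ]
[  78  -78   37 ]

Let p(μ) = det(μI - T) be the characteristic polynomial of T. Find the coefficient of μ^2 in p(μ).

The coefficient of μ^2 of det(μI - T) is −trace(T).
trace(T) = (11) + (-28) + (37) = 20, so the coefficient is -20.

-20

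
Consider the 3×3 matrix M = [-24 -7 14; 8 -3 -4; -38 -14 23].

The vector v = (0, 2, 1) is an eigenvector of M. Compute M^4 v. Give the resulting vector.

First find the eigenvalue: Mv = (0, -10, -5) = -5·(0, 2, 1), so λ = -5.
Then M^4 v = λ^4·v = (-5)^4·(0, 2, 1) = 625·(0, 2, 1) = (0, 1250, 625).

(0, 1250, 625)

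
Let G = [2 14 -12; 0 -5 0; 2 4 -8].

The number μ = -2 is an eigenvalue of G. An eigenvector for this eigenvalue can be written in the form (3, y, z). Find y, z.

0, 1

We need (G + 2I)v = 0.
G + 2I = [[4, 14, -12], [0, -3, 0], [2, 4, -6]].
Row 1: (4)·3 + (14)·y + (-12)·z = 0
Row 2: (0)·3 + (-3)·y + (0)·z = 0
Row 3: (2)·3 + (4)·y + (-6)·z = 0
Solving gives y = 0, z = 1.
Check: G·(3, 0, 1) = (-6, 0, -2) = -2·(3, 0, 1).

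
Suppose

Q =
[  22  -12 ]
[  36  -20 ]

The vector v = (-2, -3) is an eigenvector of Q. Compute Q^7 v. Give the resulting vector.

First find the eigenvalue: Qv = (-8, -12) = 4·(-2, -3), so λ = 4.
Then Q^7 v = λ^7·v = 4^7·(-2, -3) = 16384·(-2, -3) = (-32768, -49152).

(-32768, -49152)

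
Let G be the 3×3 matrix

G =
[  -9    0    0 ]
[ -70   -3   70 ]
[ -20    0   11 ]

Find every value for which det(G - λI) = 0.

Set up det(tI - G) = 0.
Cofactor expansion gives p(t) = t^3 + t^2 - 105t - 297.
Since p(-3) = 0, t = -3 is a root.
Factor out (t + 3): p(t) = (t + 3)·(t^2 - 2t - 99).
The quadratic factors as (t + 9)·(t - 11).
Eigenvalues: -9, -3, 11.

-9, -3, 11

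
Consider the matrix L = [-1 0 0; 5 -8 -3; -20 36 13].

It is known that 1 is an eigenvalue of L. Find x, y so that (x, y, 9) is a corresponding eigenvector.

We need (L - 1I)v = 0.
L - 1I = [[-2, 0, 0], [5, -9, -3], [-20, 36, 12]].
Row 1: (-2)·x + (0)·y + (0)·9 = 0
Row 2: (5)·x + (-9)·y + (-3)·9 = 0
Row 3: (-20)·x + (36)·y + (12)·9 = 0
Solving gives x = 0, y = -3.
Check: L·(0, -3, 9) = (0, -3, 9) = 1·(0, -3, 9).

0, -3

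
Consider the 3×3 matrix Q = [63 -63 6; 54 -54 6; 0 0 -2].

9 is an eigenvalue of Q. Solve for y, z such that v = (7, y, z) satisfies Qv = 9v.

We need (Q - 9I)v = 0.
Q - 9I = [[54, -63, 6], [54, -63, 6], [0, 0, -11]].
Row 1: (54)·7 + (-63)·y + (6)·z = 0
Row 2: (54)·7 + (-63)·y + (6)·z = 0
Row 3: (0)·7 + (0)·y + (-11)·z = 0
Solving gives y = 6, z = 0.
Check: Q·(7, 6, 0) = (63, 54, 0) = 9·(7, 6, 0).

6, 0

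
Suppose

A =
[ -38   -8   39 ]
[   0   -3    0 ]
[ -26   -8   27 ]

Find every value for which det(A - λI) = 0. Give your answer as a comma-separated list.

Compute the characteristic polynomial p(λ) = det(λI - A).
Expanding the 3×3 determinant: p(λ) = λ^3 + 14λ^2 + 21λ - 36.
Rational-root test: λ = 1 gives p(1) = 0.
Factor out (λ - 1): p(λ) = (λ - 1)·(λ^2 + 15λ + 36).
The quadratic factors as (λ + 12)·(λ + 3).
Eigenvalues: -12, -3, 1.

-12, -3, 1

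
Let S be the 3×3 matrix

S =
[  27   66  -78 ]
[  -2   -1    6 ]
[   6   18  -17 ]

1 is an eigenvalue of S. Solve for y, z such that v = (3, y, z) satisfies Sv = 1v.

0, 1

We need (S - 1I)v = 0.
S - 1I = [[26, 66, -78], [-2, -2, 6], [6, 18, -18]].
Row 1: (26)·3 + (66)·y + (-78)·z = 0
Row 2: (-2)·3 + (-2)·y + (6)·z = 0
Row 3: (6)·3 + (18)·y + (-18)·z = 0
Solving gives y = 0, z = 1.
Check: S·(3, 0, 1) = (3, 0, 1) = 1·(3, 0, 1).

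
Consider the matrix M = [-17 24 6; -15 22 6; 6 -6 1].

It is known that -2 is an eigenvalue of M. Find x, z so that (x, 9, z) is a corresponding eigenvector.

12, -6

We need (M + 2I)v = 0.
M + 2I = [[-15, 24, 6], [-15, 24, 6], [6, -6, 3]].
Row 1: (-15)·x + (24)·9 + (6)·z = 0
Row 2: (-15)·x + (24)·9 + (6)·z = 0
Row 3: (6)·x + (-6)·9 + (3)·z = 0
Solving gives x = 12, z = -6.
Check: M·(12, 9, -6) = (-24, -18, 12) = -2·(12, 9, -6).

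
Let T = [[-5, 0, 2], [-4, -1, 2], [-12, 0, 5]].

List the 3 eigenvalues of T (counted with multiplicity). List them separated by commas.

Compute the characteristic polynomial p(λ) = det(λI - T).
Expanding along the first row, p(λ) = λ^3 + λ^2 - λ - 1.
Rational-root test: λ = -1 gives p(-1) = 0.
Factor out (λ + 1): p(λ) = (λ + 1)·(λ^2 - 1).
The quadratic factors as (λ + 1)·(λ - 1).
Eigenvalues: -1, -1, 1.

-1, -1, 1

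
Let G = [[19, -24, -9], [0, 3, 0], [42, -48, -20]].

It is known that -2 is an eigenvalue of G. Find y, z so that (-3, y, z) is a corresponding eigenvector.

0, -7

We need (G + 2I)v = 0.
G + 2I = [[21, -24, -9], [0, 5, 0], [42, -48, -18]].
Row 1: (21)·-3 + (-24)·y + (-9)·z = 0
Row 2: (0)·-3 + (5)·y + (0)·z = 0
Row 3: (42)·-3 + (-48)·y + (-18)·z = 0
Solving gives y = 0, z = -7.
Check: G·(-3, 0, -7) = (6, 0, 14) = -2·(-3, 0, -7).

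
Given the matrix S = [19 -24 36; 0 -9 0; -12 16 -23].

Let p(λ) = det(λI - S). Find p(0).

-45

p(0) = det(0·I − S) = det(−S) = (−1)^3·det(S).
det(S) = 45, so p(0) = -45.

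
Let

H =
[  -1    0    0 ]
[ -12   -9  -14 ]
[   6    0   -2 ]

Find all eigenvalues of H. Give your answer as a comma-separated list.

Compute the characteristic polynomial p(s) = det(sI - H).
Expanding along the first row, p(s) = s^3 + 12s^2 + 29s + 18.
Try s = -9: p(-9) = 0, so -9 is a root.
Factor out (s + 9): p(s) = (s + 9)·(s^2 + 3s + 2).
The quadratic factors as (s + 2)·(s + 1).
Eigenvalues: -9, -2, -1.

-9, -2, -1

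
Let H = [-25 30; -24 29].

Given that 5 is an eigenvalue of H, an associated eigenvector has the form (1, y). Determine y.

We need (H - 5I)v = 0.
H - 5I = [[-30, 30], [-24, 24]].
Row 1: (-30)·1 + (30)·y = 0
Row 2: (-24)·1 + (24)·y = 0
Solving gives y = 1.
Check: H·(1, 1) = (5, 5) = 5·(1, 1).

1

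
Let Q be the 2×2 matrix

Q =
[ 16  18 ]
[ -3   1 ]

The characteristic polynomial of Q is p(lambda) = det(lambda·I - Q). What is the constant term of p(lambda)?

70

p(lambda) = lambda^2 - 17·lambda + 70.
The constant term is 70.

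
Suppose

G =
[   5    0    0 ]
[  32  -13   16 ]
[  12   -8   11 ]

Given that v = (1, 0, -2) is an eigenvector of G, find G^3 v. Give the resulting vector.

First find the eigenvalue: Gv = (5, 0, -10) = 5·(1, 0, -2), so λ = 5.
Then G^3 v = λ^3·v = 5^3·(1, 0, -2) = 125·(1, 0, -2) = (125, 0, -250).

(125, 0, -250)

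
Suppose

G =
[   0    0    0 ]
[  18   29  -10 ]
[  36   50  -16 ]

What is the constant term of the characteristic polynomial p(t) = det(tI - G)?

0

p(0) = det(0·I − G) = det(−G) = (−1)^3·det(G).
det(G) = 0, so p(0) = 0.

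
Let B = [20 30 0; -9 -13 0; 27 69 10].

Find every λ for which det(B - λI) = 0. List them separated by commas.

Set up det(λI - B) = 0.
Expanding the 3×3 determinant: p(λ) = λ^3 - 17λ^2 + 80λ - 100.
Rational-root test: λ = 5 gives p(5) = 0.
Factor out (λ - 5): p(λ) = (λ - 5)·(λ^2 - 12λ + 20).
The quadratic factors as (λ - 2)·(λ - 10).
Eigenvalues: 2, 5, 10.

2, 5, 10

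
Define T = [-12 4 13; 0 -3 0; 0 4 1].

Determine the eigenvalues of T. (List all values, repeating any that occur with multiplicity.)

Set up det(tI - T) = 0.
Expanding the 3×3 determinant: p(t) = t^3 + 14t^2 + 21t - 36.
Since p(-12) = 0, t = -12 is a root.
Factor out (t + 12): p(t) = (t + 12)·(t^2 + 2t - 3).
The quadratic factors as (t + 3)·(t - 1).
Eigenvalues: -12, -3, 1.

-12, -3, 1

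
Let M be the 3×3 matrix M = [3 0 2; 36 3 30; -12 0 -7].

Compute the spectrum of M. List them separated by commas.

Set up det(rI - M) = 0.
Expanding the 3×3 determinant: p(r) = r^3 + r^2 - 9r - 9.
Since p(-1) = 0, r = -1 is a root.
Dividing by (r + 1) leaves r^2 - 9.
The quadratic factors as (r + 3)·(r - 3).
Eigenvalues: -3, -1, 3.

-3, -1, 3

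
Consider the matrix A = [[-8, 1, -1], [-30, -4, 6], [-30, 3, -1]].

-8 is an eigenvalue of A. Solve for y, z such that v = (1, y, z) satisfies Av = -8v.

3, 3

We need (A + 8I)v = 0.
A + 8I = [[0, 1, -1], [-30, 4, 6], [-30, 3, 7]].
Row 1: (0)·1 + (1)·y + (-1)·z = 0
Row 2: (-30)·1 + (4)·y + (6)·z = 0
Row 3: (-30)·1 + (3)·y + (7)·z = 0
Solving gives y = 3, z = 3.
Check: A·(1, 3, 3) = (-8, -24, -24) = -8·(1, 3, 3).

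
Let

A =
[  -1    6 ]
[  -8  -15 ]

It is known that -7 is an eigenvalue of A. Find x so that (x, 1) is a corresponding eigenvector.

-1

We need (A + 7I)v = 0.
A + 7I = [[6, 6], [-8, -8]].
Row 1: (6)·x + (6)·1 = 0
Row 2: (-8)·x + (-8)·1 = 0
Solving gives x = -1.
Check: A·(-1, 1) = (7, -7) = -7·(-1, 1).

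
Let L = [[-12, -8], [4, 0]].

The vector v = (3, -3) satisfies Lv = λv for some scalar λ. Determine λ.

-4

Compute Lv: L·(3, -3) = (-12, 12).
Since Lv = λv, compare component 1: -12 = λ·3, so λ = -4.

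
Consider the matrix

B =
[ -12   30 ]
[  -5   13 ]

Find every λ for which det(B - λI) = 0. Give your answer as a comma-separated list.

det(B - λI) = (-12 - λ)(13 - λ) - (30)·(-5) = λ^2 - λ - 6.
This factors as (λ + 2)·(λ - 3) = 0.
Eigenvalues: -2, 3.

-2, 3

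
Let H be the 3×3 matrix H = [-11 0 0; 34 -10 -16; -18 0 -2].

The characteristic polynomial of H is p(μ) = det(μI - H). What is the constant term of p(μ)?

p(μ) = μ^3 + 23μ^2 + 152μ + 220.
The constant term is 220.

220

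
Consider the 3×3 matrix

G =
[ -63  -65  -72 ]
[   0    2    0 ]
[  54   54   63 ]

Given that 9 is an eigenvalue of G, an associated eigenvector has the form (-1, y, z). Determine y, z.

We need (G - 9I)v = 0.
G - 9I = [[-72, -65, -72], [0, -7, 0], [54, 54, 54]].
Row 1: (-72)·-1 + (-65)·y + (-72)·z = 0
Row 2: (0)·-1 + (-7)·y + (0)·z = 0
Row 3: (54)·-1 + (54)·y + (54)·z = 0
Solving gives y = 0, z = 1.
Check: G·(-1, 0, 1) = (-9, 0, 9) = 9·(-1, 0, 1).

0, 1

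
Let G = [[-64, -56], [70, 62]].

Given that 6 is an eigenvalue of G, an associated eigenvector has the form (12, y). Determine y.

We need (G - 6I)v = 0.
G - 6I = [[-70, -56], [70, 56]].
Row 1: (-70)·12 + (-56)·y = 0
Row 2: (70)·12 + (56)·y = 0
Solving gives y = -15.
Check: G·(12, -15) = (72, -90) = 6·(12, -15).

-15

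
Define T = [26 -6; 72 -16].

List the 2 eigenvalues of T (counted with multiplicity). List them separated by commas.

2, 8

det(T - sI) = (26 - s)(-16 - s) - (-6)·(72) = s^2 - 10s + 16.
This factors as (s - 2)·(s - 8) = 0.
Eigenvalues: 2, 8.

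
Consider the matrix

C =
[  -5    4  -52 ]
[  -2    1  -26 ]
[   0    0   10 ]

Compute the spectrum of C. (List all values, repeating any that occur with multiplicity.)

The characteristic polynomial is p(lambda) = det(lambda·I - C).
Expanding along the first row, p(lambda) = lambda^3 - 6·lambda^2 - 37·lambda - 30.
Rational-root test: lambda = -3 gives p(-3) = 0.
Dividing by (lambda + 3) leaves lambda^2 - 9·lambda - 10.
The quadratic factors as (lambda + 1)·(lambda - 10).
Eigenvalues: -3, -1, 10.

-3, -1, 10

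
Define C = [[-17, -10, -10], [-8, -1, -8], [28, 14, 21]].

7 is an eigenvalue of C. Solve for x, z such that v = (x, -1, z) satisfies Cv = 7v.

We need (C - 7I)v = 0.
C - 7I = [[-24, -10, -10], [-8, -8, -8], [28, 14, 14]].
Row 1: (-24)·x + (-10)·-1 + (-10)·z = 0
Row 2: (-8)·x + (-8)·-1 + (-8)·z = 0
Row 3: (28)·x + (14)·-1 + (14)·z = 0
Solving gives x = 0, z = 1.
Check: C·(0, -1, 1) = (0, -7, 7) = 7·(0, -1, 1).

0, 1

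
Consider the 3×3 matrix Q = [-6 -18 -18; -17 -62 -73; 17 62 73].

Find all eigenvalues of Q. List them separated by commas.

-6, 0, 11

Compute the characteristic polynomial p(t) = det(tI - Q).
Expanding the 3×3 determinant: p(t) = t^3 - 5t^2 - 66t.
Try t = 0: p(0) = 0, so 0 is a root.
Dividing by t leaves t^2 - 5t - 66.
The quadratic factors as (t + 6)·(t - 11).
Eigenvalues: -6, 0, 11.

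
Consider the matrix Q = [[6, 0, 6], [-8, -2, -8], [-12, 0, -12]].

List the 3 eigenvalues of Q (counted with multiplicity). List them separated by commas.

-6, -2, 0

Set up det(rI - Q) = 0.
Expanding along the first row, p(r) = r^3 + 8r^2 + 12r.
Try r = -2: p(-2) = 0, so -2 is a root.
Dividing by (r + 2) leaves r^2 + 6r.
The quadratic factors as (r + 6)·r.
Eigenvalues: -6, -2, 0.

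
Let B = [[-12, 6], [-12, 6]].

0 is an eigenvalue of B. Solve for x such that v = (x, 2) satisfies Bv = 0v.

We need (B)v = 0.
B = [[-12, 6], [-12, 6]].
Row 1: (-12)·x + (6)·2 = 0
Row 2: (-12)·x + (6)·2 = 0
Solving gives x = 1.
Check: B·(1, 2) = (0, 0) = 0·(1, 2).

1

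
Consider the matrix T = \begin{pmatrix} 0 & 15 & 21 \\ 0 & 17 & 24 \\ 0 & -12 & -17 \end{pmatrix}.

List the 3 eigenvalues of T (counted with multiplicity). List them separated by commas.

Compute the characteristic polynomial p(r) = det(rI - T).
Expanding the 3×3 determinant: p(r) = r^3 - r.
Try r = -1: p(-1) = 0, so -1 is a root.
Factor out (r + 1): p(r) = (r + 1)·(r^2 - r).
The quadratic factors as r·(r - 1).
Eigenvalues: -1, 0, 1.

-1, 0, 1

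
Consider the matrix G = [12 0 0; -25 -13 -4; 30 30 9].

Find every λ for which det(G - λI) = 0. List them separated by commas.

-3, -1, 12

The characteristic polynomial is p(μ) = det(μI - G).
Cofactor expansion gives p(μ) = μ^3 - 8μ^2 - 45μ - 36.
Since p(-1) = 0, μ = -1 is a root.
Factor out (μ + 1): p(μ) = (μ + 1)·(μ^2 - 9μ - 36).
The quadratic factors as (μ + 3)·(μ - 12).
Eigenvalues: -3, -1, 12.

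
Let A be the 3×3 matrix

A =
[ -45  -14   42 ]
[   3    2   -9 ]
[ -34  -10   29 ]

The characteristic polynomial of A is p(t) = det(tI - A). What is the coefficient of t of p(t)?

p(t) = t^3 + 14t^2 + 43t + 30.
The coefficient of t is 43.

43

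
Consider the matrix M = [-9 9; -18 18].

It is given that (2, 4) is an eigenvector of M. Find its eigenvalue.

9

Compute Mv: M·(2, 4) = (18, 36).
Since Mv = λv, compare component 1: 18 = λ·2, so λ = 9.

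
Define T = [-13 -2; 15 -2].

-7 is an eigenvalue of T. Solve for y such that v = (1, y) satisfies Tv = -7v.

We need (T + 7I)v = 0.
T + 7I = [[-6, -2], [15, 5]].
Row 1: (-6)·1 + (-2)·y = 0
Row 2: (15)·1 + (5)·y = 0
Solving gives y = -3.
Check: T·(1, -3) = (-7, 21) = -7·(1, -3).

-3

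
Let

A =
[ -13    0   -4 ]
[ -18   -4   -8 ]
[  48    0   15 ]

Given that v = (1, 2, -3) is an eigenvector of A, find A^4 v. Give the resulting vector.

(1, 2, -3)

First find the eigenvalue: Av = (-1, -2, 3) = -1·(1, 2, -3), so λ = -1.
Then A^4 v = λ^4·v = (-1)^4·(1, 2, -3) = 1·(1, 2, -3) = (1, 2, -3).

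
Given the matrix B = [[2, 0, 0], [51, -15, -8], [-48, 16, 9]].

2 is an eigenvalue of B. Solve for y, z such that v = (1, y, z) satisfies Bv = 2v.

We need (B - 2I)v = 0.
B - 2I = [[0, 0, 0], [51, -17, -8], [-48, 16, 7]].
Row 1: (0)·1 + (0)·y + (0)·z = 0
Row 2: (51)·1 + (-17)·y + (-8)·z = 0
Row 3: (-48)·1 + (16)·y + (7)·z = 0
Solving gives y = 3, z = 0.
Check: B·(1, 3, 0) = (2, 6, 0) = 2·(1, 3, 0).

3, 0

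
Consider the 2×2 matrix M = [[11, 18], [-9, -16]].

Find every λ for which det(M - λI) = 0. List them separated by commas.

det(M - λI) = (11 - λ)(-16 - λ) - (18)·(-9) = λ^2 + 5λ - 14.
This factors as (λ + 7)·(λ - 2) = 0.
Eigenvalues: -7, 2.

-7, 2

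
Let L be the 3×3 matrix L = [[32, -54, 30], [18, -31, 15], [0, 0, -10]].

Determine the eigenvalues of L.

Compute the characteristic polynomial p(r) = det(rI - L).
Expanding the 3×3 determinant: p(r) = r^3 + 9r^2 - 30r - 200.
Try r = -4: p(-4) = 0, so -4 is a root.
Dividing by (r + 4) leaves r^2 + 5r - 50.
The quadratic factors as (r + 10)·(r - 5).
Eigenvalues: -10, -4, 5.

-10, -4, 5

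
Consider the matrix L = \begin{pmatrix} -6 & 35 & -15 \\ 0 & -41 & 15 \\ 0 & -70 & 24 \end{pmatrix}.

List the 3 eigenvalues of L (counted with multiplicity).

-11, -6, -6

The characteristic polynomial is p(s) = det(sI - L).
Expanding along the first row, p(s) = s^3 + 23s^2 + 168s + 396.
Try s = -6: p(-6) = 0, so -6 is a root.
Factor out (s + 6): p(s) = (s + 6)·(s^2 + 17s + 66).
The quadratic factors as (s + 11)·(s + 6).
Eigenvalues: -11, -6, -6.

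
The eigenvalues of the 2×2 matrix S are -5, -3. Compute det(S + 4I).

-1

If S has eigenvalues -5, -3, then S + 4I has eigenvalues -1, 1.
det(S + 4I) = (-1) · (1) = -1.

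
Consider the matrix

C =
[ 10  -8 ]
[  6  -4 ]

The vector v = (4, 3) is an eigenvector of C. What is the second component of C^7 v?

49152

First find the eigenvalue: Cv = (16, 12) = 4·(4, 3), so λ = 4.
Then C^7 v = λ^7·v = 4^7·(4, 3) = 16384·(4, 3) = (65536, 49152).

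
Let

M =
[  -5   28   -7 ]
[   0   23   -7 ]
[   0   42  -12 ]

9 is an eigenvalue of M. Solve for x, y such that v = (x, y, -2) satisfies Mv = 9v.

We need (M - 9I)v = 0.
M - 9I = [[-14, 28, -7], [0, 14, -7], [0, 42, -21]].
Row 1: (-14)·x + (28)·y + (-7)·-2 = 0
Row 2: (0)·x + (14)·y + (-7)·-2 = 0
Row 3: (0)·x + (42)·y + (-21)·-2 = 0
Solving gives x = -1, y = -1.
Check: M·(-1, -1, -2) = (-9, -9, -18) = 9·(-1, -1, -2).

-1, -1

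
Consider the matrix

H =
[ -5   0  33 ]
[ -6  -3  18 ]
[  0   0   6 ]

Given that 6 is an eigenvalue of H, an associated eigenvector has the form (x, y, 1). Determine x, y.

3, 0

We need (H - 6I)v = 0.
H - 6I = [[-11, 0, 33], [-6, -9, 18], [0, 0, 0]].
Row 1: (-11)·x + (0)·y + (33)·1 = 0
Row 2: (-6)·x + (-9)·y + (18)·1 = 0
Row 3: (0)·x + (0)·y + (0)·1 = 0
Solving gives x = 3, y = 0.
Check: H·(3, 0, 1) = (18, 0, 6) = 6·(3, 0, 1).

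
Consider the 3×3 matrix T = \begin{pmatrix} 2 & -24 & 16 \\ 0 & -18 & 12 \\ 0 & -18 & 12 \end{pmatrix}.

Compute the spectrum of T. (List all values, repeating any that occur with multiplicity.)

-6, 0, 2

Set up det(λI - T) = 0.
Expanding the 3×3 determinant: p(λ) = λ^3 + 4λ^2 - 12λ.
Since p(-6) = 0, λ = -6 is a root.
Dividing by (λ + 6) leaves λ^2 - 2λ.
The quadratic factors as λ·(λ - 2).
Eigenvalues: -6, 0, 2.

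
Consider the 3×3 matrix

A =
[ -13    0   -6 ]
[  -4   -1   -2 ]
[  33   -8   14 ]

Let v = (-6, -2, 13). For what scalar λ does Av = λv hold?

0

Compute Av: A·(-6, -2, 13) = (0, 0, 0).
Since Av = λv, compare component 1: 0 = λ·-6, so λ = 0.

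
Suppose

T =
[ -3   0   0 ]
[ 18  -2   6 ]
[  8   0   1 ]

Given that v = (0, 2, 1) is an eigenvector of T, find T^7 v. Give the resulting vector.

(0, 2, 1)

First find the eigenvalue: Tv = (0, 2, 1) = 1·(0, 2, 1), so λ = 1.
Then T^7 v = λ^7·v = 1^7·(0, 2, 1) = 1·(0, 2, 1) = (0, 2, 1).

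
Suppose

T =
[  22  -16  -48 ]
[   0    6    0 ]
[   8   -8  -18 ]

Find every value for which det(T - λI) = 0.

The characteristic polynomial is p(s) = det(sI - T).
Expanding the 3×3 determinant: p(s) = s^3 - 10s^2 + 12s + 72.
Rational-root test: s = 6 gives p(6) = 0.
Factor out (s - 6): p(s) = (s - 6)·(s^2 - 4s - 12).
The quadratic factors as (s + 2)·(s - 6).
Eigenvalues: -2, 6, 6.

-2, 6, 6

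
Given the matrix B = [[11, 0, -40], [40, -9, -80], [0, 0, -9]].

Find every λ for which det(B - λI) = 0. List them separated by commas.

Set up det(lambda·I - B) = 0.
Expanding along the first row, p(lambda) = lambda^3 + 7·lambda^2 - 117·lambda - 891.
Since p(-9) = 0, lambda = -9 is a root.
Dividing by (lambda + 9) leaves lambda^2 - 2·lambda - 99.
The quadratic factors as (lambda + 9)·(lambda - 11).
Eigenvalues: -9, -9, 11.

-9, -9, 11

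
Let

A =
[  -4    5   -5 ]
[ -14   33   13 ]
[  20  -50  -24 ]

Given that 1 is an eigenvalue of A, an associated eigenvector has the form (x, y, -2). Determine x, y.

We need (A - 1I)v = 0.
A - 1I = [[-5, 5, -5], [-14, 32, 13], [20, -50, -25]].
Row 1: (-5)·x + (5)·y + (-5)·-2 = 0
Row 2: (-14)·x + (32)·y + (13)·-2 = 0
Row 3: (20)·x + (-50)·y + (-25)·-2 = 0
Solving gives x = 5, y = 3.
Check: A·(5, 3, -2) = (5, 3, -2) = 1·(5, 3, -2).

5, 3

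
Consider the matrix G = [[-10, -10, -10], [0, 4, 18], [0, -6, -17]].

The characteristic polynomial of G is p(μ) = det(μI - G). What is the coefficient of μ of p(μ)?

170

p(μ) = μ^3 + 23μ^2 + 170μ + 400.
The coefficient of μ is 170.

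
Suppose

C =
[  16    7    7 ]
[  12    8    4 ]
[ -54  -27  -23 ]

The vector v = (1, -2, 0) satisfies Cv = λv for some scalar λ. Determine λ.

2

Compute Cv: C·(1, -2, 0) = (2, -4, 0).
Since Cv = λv, compare component 1: 2 = λ·1, so λ = 2.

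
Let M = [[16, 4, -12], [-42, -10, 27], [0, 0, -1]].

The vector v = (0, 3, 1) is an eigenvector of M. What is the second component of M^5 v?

-3

First find the eigenvalue: Mv = (0, -3, -1) = -1·(0, 3, 1), so λ = -1.
Then M^5 v = λ^5·v = (-1)^5·(0, 3, 1) = -1·(0, 3, 1) = (0, -3, -1).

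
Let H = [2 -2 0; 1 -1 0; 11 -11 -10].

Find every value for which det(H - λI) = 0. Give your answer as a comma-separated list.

The characteristic polynomial is p(s) = det(sI - H).
Expanding the 3×3 determinant: p(s) = s^3 + 9s^2 - 10s.
Rational-root test: s = 0 gives p(0) = 0.
Factor out s: p(s) = s·(s^2 + 9s - 10).
The quadratic factors as (s + 10)·(s - 1).
Eigenvalues: -10, 0, 1.

-10, 0, 1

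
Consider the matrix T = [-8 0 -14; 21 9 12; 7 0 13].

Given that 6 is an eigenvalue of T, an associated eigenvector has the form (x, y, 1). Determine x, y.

-1, 3

We need (T - 6I)v = 0.
T - 6I = [[-14, 0, -14], [21, 3, 12], [7, 0, 7]].
Row 1: (-14)·x + (0)·y + (-14)·1 = 0
Row 2: (21)·x + (3)·y + (12)·1 = 0
Row 3: (7)·x + (0)·y + (7)·1 = 0
Solving gives x = -1, y = 3.
Check: T·(-1, 3, 1) = (-6, 18, 6) = 6·(-1, 3, 1).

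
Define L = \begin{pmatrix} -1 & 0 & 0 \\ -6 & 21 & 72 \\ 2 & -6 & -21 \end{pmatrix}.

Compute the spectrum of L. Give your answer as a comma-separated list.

The characteristic polynomial is p(λ) = det(λI - L).
Expanding along the first row, p(λ) = λ^3 + λ^2 - 9λ - 9.
Rational-root test: λ = -1 gives p(-1) = 0.
Dividing by (λ + 1) leaves λ^2 - 9.
The quadratic factors as (λ + 3)·(λ - 3).
Eigenvalues: -3, -1, 3.

-3, -1, 3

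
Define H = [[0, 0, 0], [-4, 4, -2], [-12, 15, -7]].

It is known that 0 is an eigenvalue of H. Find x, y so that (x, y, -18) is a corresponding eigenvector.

We need (H)v = 0.
H = [[0, 0, 0], [-4, 4, -2], [-12, 15, -7]].
Row 1: (0)·x + (0)·y + (0)·-18 = 0
Row 2: (-4)·x + (4)·y + (-2)·-18 = 0
Row 3: (-12)·x + (15)·y + (-7)·-18 = 0
Solving gives x = 3, y = -6.
Check: H·(3, -6, -18) = (0, 0, 0) = 0·(3, -6, -18).

3, -6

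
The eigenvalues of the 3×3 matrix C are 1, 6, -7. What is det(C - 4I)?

66

If C has eigenvalues 1, 6, -7, then C - 4I has eigenvalues -3, 2, -11.
det(C - 4I) = (-3) · (2) · (-11) = 66.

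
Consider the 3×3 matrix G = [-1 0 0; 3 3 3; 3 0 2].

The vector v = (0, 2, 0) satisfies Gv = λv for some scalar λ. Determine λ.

3

Compute Gv: G·(0, 2, 0) = (0, 6, 0).
Since Gv = λv, compare component 2: 6 = λ·2, so λ = 3.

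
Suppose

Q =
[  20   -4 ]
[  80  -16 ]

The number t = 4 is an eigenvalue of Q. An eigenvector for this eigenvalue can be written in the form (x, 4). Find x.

1

We need (Q - 4I)v = 0.
Q - 4I = [[16, -4], [80, -20]].
Row 1: (16)·x + (-4)·4 = 0
Row 2: (80)·x + (-20)·4 = 0
Solving gives x = 1.
Check: Q·(1, 4) = (4, 16) = 4·(1, 4).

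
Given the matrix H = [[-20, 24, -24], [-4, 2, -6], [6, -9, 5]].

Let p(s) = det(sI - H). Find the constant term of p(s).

p(s) = s^3 + 13s^2 + 56s + 80.
The constant term is 80.

80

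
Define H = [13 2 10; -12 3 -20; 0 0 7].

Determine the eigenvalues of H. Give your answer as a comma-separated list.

Set up det(sI - H) = 0.
Cofactor expansion gives p(s) = s^3 - 23s^2 + 175s - 441.
Since p(9) = 0, s = 9 is a root.
Factor out (s - 9): p(s) = (s - 9)·(s^2 - 14s + 49).
The quadratic factor is (s - 7)^2.
Eigenvalues: 7, 7, 9.

7, 7, 9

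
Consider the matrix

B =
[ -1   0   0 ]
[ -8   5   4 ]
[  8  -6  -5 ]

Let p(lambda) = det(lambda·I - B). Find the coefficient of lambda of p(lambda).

p(lambda) = lambda^3 + lambda^2 - lambda - 1.
The coefficient of lambda is -1.

-1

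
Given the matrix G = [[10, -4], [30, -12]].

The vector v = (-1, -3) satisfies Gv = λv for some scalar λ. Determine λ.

-2

Compute Gv: G·(-1, -3) = (2, 6).
Since Gv = λv, compare component 1: 2 = λ·-1, so λ = -2.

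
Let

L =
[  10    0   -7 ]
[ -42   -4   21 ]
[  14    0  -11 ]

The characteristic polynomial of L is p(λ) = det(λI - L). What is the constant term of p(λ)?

-48

p(λ) = λ^3 + 5λ^2 - 8λ - 48.
The constant term is -48.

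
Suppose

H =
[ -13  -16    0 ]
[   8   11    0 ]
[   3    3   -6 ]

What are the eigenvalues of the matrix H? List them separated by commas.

Set up det(λI - H) = 0.
Cofactor expansion gives p(λ) = λ^3 + 8λ^2 - 3λ - 90.
Rational-root test: λ = -5 gives p(-5) = 0.
Dividing by (λ + 5) leaves λ^2 + 3λ - 18.
The quadratic factors as (λ + 6)·(λ - 3).
Eigenvalues: -6, -5, 3.

-6, -5, 3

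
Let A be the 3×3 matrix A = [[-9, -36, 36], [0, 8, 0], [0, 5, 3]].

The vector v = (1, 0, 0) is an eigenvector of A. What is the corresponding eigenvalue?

-9

Compute Av: A·(1, 0, 0) = (-9, 0, 0).
Since Av = λv, compare component 1: -9 = λ·1, so λ = -9.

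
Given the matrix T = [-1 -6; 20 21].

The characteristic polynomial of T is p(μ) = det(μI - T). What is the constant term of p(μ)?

p(μ) = μ^2 - 20μ + 99.
The constant term is 99.

99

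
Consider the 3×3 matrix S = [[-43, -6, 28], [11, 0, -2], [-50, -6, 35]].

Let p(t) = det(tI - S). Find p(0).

p(0) = det(0·I − S) = det(−S) = (−1)^3·det(S).
det(S) = 378, so p(0) = -378.

-378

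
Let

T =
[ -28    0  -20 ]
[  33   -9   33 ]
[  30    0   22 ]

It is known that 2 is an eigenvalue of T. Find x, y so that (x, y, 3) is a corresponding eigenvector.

-2, 3

We need (T - 2I)v = 0.
T - 2I = [[-30, 0, -20], [33, -11, 33], [30, 0, 20]].
Row 1: (-30)·x + (0)·y + (-20)·3 = 0
Row 2: (33)·x + (-11)·y + (33)·3 = 0
Row 3: (30)·x + (0)·y + (20)·3 = 0
Solving gives x = -2, y = 3.
Check: T·(-2, 3, 3) = (-4, 6, 6) = 2·(-2, 3, 3).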